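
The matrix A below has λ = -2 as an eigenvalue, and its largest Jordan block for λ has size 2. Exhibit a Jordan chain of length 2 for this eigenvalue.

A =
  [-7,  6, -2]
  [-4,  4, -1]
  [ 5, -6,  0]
A Jordan chain for λ = -2 of length 2:
v_1 = (-4, -2, 4)ᵀ
v_2 = (2, 1, 0)ᵀ

Let N = A − (-2)·I. We want v_2 with N^2 v_2 = 0 but N^1 v_2 ≠ 0; then v_{j-1} := N · v_j for j = 2, …, 2.

Pick v_2 = (2, 1, 0)ᵀ.
Then v_1 = N · v_2 = (-4, -2, 4)ᵀ.

Sanity check: (A − (-2)·I) v_1 = (0, 0, 0)ᵀ = 0. ✓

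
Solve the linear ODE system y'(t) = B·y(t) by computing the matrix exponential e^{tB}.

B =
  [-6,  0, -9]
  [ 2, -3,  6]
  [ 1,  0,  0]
e^{tB} =
  [-3*t*exp(-3*t) + exp(-3*t), 0, -9*t*exp(-3*t)]
  [2*t*exp(-3*t), exp(-3*t), 6*t*exp(-3*t)]
  [t*exp(-3*t), 0, 3*t*exp(-3*t) + exp(-3*t)]

Strategy: write B = P · J · P⁻¹ where J is a Jordan canonical form, so e^{tB} = P · e^{tJ} · P⁻¹, and e^{tJ} can be computed block-by-block.

B has Jordan form
J =
  [-3,  1,  0]
  [ 0, -3,  0]
  [ 0,  0, -3]
(up to reordering of blocks).

Per-block formulas:
  For a 2×2 Jordan block J_2(-3): exp(t · J_2(-3)) = e^(-3t)·(I + t·N), where N is the 2×2 nilpotent shift.
  For a 1×1 block at λ = -3: exp(t · [-3]) = [e^(-3t)].

After assembling e^{tJ} and conjugating by P, we get:

e^{tB} =
  [-3*t*exp(-3*t) + exp(-3*t), 0, -9*t*exp(-3*t)]
  [2*t*exp(-3*t), exp(-3*t), 6*t*exp(-3*t)]
  [t*exp(-3*t), 0, 3*t*exp(-3*t) + exp(-3*t)]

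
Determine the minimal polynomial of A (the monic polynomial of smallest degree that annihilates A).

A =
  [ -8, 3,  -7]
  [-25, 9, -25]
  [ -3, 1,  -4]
x^3 + 3*x^2 + 3*x + 1

The characteristic polynomial is χ_A(x) = (x + 1)^3, so the eigenvalues are known. The minimal polynomial is
  m_A(x) = Π_λ (x − λ)^{k_λ}
where k_λ is the size of the *largest* Jordan block for λ (equivalently, the smallest k with (A − λI)^k v = 0 for every generalised eigenvector v of λ).

  λ = -1: largest Jordan block has size 3, contributing (x + 1)^3

So m_A(x) = (x + 1)^3 = x^3 + 3*x^2 + 3*x + 1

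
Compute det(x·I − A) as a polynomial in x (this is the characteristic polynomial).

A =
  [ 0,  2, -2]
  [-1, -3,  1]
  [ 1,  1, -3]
x^3 + 6*x^2 + 12*x + 8

Expanding det(x·I − A) (e.g. by cofactor expansion or by noting that A is similar to its Jordan form J, which has the same characteristic polynomial as A) gives
  χ_A(x) = x^3 + 6*x^2 + 12*x + 8
which factors as (x + 2)^3. The eigenvalues (with algebraic multiplicities) are λ = -2 with multiplicity 3.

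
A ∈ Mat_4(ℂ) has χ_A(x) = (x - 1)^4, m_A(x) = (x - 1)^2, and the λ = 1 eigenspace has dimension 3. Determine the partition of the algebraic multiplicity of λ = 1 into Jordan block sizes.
Block sizes for λ = 1: [2, 1, 1]

Step 1 — from the characteristic polynomial, algebraic multiplicity of λ = 1 is 4. From dim ker(A − (1)·I) = 3, there are exactly 3 Jordan blocks for λ = 1.
Step 2 — from the minimal polynomial, the factor (x − 1)^2 tells us the largest block for λ = 1 has size 2.
Step 3 — with total size 4, 3 blocks, and largest block 2, the block sizes (in nonincreasing order) are [2, 1, 1].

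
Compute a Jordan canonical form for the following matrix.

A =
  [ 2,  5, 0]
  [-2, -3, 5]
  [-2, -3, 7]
J_3(2)

The characteristic polynomial is
  det(x·I − A) = x^3 - 6*x^2 + 12*x - 8 = (x - 2)^3

Eigenvalues and multiplicities (the geometric multiplicity of λ is n − rank(A − λI), which equals the number of Jordan blocks for λ):
  λ = 2: algebraic multiplicity = 3, geometric multiplicity = 1

Determining the block sizes for each eigenvalue:
  λ = 2: one block (gm = 1), so the single block has size am = 3 → block sizes [3]

Assembling the blocks gives a Jordan form
J =
  [2, 1, 0]
  [0, 2, 1]
  [0, 0, 2]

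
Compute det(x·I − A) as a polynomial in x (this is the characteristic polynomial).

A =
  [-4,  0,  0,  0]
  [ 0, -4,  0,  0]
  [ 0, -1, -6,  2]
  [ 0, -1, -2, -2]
x^4 + 16*x^3 + 96*x^2 + 256*x + 256

Expanding det(x·I − A) (e.g. by cofactor expansion or by noting that A is similar to its Jordan form J, which has the same characteristic polynomial as A) gives
  χ_A(x) = x^4 + 16*x^3 + 96*x^2 + 256*x + 256
which factors as (x + 4)^4. The eigenvalues (with algebraic multiplicities) are λ = -4 with multiplicity 4.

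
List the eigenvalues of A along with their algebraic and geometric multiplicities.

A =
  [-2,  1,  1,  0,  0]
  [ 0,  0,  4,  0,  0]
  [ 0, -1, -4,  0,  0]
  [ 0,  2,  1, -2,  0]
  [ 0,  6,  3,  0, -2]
λ = -2: alg = 5, geom = 3

Step 1 — factor the characteristic polynomial to read off the algebraic multiplicities:
  χ_A(x) = (x + 2)^5

Step 2 — compute geometric multiplicities via the rank-nullity identity g(λ) = n − rank(A − λI):
  rank(A − (-2)·I) = 2, so dim ker(A − (-2)·I) = n − 2 = 3

Summary:
  λ = -2: algebraic multiplicity = 5, geometric multiplicity = 3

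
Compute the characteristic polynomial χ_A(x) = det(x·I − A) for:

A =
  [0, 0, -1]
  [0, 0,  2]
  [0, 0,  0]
x^3

Expanding det(x·I − A) (e.g. by cofactor expansion or by noting that A is similar to its Jordan form J, which has the same characteristic polynomial as A) gives
  χ_A(x) = x^3
which factors as x^3. The eigenvalues (with algebraic multiplicities) are λ = 0 with multiplicity 3.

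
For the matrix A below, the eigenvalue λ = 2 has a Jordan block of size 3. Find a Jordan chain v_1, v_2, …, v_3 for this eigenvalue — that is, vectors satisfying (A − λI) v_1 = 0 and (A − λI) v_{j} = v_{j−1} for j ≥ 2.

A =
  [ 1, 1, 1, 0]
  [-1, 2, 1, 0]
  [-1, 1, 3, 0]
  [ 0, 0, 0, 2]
A Jordan chain for λ = 2 of length 3:
v_1 = (-1, 0, -1, 0)ᵀ
v_2 = (-1, -1, -1, 0)ᵀ
v_3 = (1, 0, 0, 0)ᵀ

Let N = A − (2)·I. We want v_3 with N^3 v_3 = 0 but N^2 v_3 ≠ 0; then v_{j-1} := N · v_j for j = 3, …, 2.

Pick v_3 = (1, 0, 0, 0)ᵀ.
Then v_2 = N · v_3 = (-1, -1, -1, 0)ᵀ.
Then v_1 = N · v_2 = (-1, 0, -1, 0)ᵀ.

Sanity check: (A − (2)·I) v_1 = (0, 0, 0, 0)ᵀ = 0. ✓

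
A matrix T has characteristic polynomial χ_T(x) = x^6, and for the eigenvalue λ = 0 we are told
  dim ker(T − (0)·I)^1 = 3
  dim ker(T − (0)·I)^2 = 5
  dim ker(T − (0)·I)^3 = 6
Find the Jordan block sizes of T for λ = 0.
Block sizes for λ = 0: [3, 2, 1]

From the dimensions of kernels of powers, the number of Jordan blocks of size at least j is d_j − d_{j−1} where d_j = dim ker(N^j) (with d_0 = 0). Computing the differences gives [3, 2, 1].
The number of blocks of size exactly k is (#blocks of size ≥ k) − (#blocks of size ≥ k + 1), so the partition is: 1 block(s) of size 1, 1 block(s) of size 2, 1 block(s) of size 3.
In nonincreasing order the block sizes are [3, 2, 1].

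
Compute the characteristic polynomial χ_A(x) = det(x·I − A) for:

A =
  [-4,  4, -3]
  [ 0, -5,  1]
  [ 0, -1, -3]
x^3 + 12*x^2 + 48*x + 64

Expanding det(x·I − A) (e.g. by cofactor expansion or by noting that A is similar to its Jordan form J, which has the same characteristic polynomial as A) gives
  χ_A(x) = x^3 + 12*x^2 + 48*x + 64
which factors as (x + 4)^3. The eigenvalues (with algebraic multiplicities) are λ = -4 with multiplicity 3.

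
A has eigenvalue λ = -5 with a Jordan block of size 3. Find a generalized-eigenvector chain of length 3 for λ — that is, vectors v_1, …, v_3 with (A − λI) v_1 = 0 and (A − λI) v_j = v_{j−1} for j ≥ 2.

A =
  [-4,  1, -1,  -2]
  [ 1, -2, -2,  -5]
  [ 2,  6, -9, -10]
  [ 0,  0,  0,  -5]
A Jordan chain for λ = -5 of length 3:
v_1 = (-2, -2, -4, 0)ᵀ
v_2 = (1, 3, 6, 0)ᵀ
v_3 = (0, 1, 0, 0)ᵀ

Let N = A − (-5)·I. We want v_3 with N^3 v_3 = 0 but N^2 v_3 ≠ 0; then v_{j-1} := N · v_j for j = 3, …, 2.

Pick v_3 = (0, 1, 0, 0)ᵀ.
Then v_2 = N · v_3 = (1, 3, 6, 0)ᵀ.
Then v_1 = N · v_2 = (-2, -2, -4, 0)ᵀ.

Sanity check: (A − (-5)·I) v_1 = (0, 0, 0, 0)ᵀ = 0. ✓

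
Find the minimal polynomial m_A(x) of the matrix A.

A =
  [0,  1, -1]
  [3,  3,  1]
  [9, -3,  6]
x^3 - 9*x^2 + 27*x - 27

The characteristic polynomial is χ_A(x) = (x - 3)^3, so the eigenvalues are known. The minimal polynomial is
  m_A(x) = Π_λ (x − λ)^{k_λ}
where k_λ is the size of the *largest* Jordan block for λ (equivalently, the smallest k with (A − λI)^k v = 0 for every generalised eigenvector v of λ).

  λ = 3: largest Jordan block has size 3, contributing (x − 3)^3

So m_A(x) = (x - 3)^3 = x^3 - 9*x^2 + 27*x - 27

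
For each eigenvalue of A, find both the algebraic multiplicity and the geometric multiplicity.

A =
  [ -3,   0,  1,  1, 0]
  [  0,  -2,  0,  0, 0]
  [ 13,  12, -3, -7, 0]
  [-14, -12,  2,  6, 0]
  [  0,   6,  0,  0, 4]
λ = -2: alg = 3, geom = 2; λ = 4: alg = 2, geom = 2

Step 1 — factor the characteristic polynomial to read off the algebraic multiplicities:
  χ_A(x) = (x - 4)^2*(x + 2)^3

Step 2 — compute geometric multiplicities via the rank-nullity identity g(λ) = n − rank(A − λI):
  rank(A − (-2)·I) = 3, so dim ker(A − (-2)·I) = n − 3 = 2
  rank(A − (4)·I) = 3, so dim ker(A − (4)·I) = n − 3 = 2

Summary:
  λ = -2: algebraic multiplicity = 3, geometric multiplicity = 2
  λ = 4: algebraic multiplicity = 2, geometric multiplicity = 2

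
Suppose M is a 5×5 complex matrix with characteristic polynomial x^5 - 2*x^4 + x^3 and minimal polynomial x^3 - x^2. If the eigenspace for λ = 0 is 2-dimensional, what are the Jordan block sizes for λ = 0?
Block sizes for λ = 0: [2, 1]

Step 1 — from the characteristic polynomial, algebraic multiplicity of λ = 0 is 3. From dim ker(M − (0)·I) = 2, there are exactly 2 Jordan blocks for λ = 0.
Step 2 — from the minimal polynomial, the factor (x − 0)^2 tells us the largest block for λ = 0 has size 2.
Step 3 — with total size 3, 2 blocks, and largest block 2, the block sizes (in nonincreasing order) are [2, 1].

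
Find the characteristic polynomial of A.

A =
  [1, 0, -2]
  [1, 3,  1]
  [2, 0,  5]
x^3 - 9*x^2 + 27*x - 27

Expanding det(x·I − A) (e.g. by cofactor expansion or by noting that A is similar to its Jordan form J, which has the same characteristic polynomial as A) gives
  χ_A(x) = x^3 - 9*x^2 + 27*x - 27
which factors as (x - 3)^3. The eigenvalues (with algebraic multiplicities) are λ = 3 with multiplicity 3.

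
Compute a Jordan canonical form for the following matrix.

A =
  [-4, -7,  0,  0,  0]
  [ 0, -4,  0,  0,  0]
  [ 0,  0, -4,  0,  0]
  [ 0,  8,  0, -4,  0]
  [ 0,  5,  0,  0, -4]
J_2(-4) ⊕ J_1(-4) ⊕ J_1(-4) ⊕ J_1(-4)

The characteristic polynomial is
  det(x·I − A) = x^5 + 20*x^4 + 160*x^3 + 640*x^2 + 1280*x + 1024 = (x + 4)^5

Eigenvalues and multiplicities (the geometric multiplicity of λ is n − rank(A − λI), which equals the number of Jordan blocks for λ):
  λ = -4: algebraic multiplicity = 5, geometric multiplicity = 4

Determining the block sizes for each eigenvalue:
  λ = -4: 4 blocks summing to 5 forces exactly one block of size 2 and the rest size 1 → block sizes [2, 1, 1, 1]

Assembling the blocks gives a Jordan form
J =
  [-4,  1,  0,  0,  0]
  [ 0, -4,  0,  0,  0]
  [ 0,  0, -4,  0,  0]
  [ 0,  0,  0, -4,  0]
  [ 0,  0,  0,  0, -4]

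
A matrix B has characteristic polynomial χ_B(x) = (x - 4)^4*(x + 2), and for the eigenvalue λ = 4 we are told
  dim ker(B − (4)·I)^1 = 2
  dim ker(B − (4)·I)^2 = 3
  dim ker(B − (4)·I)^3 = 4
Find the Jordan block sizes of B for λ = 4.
Block sizes for λ = 4: [3, 1]

From the dimensions of kernels of powers, the number of Jordan blocks of size at least j is d_j − d_{j−1} where d_j = dim ker(N^j) (with d_0 = 0). Computing the differences gives [2, 1, 1].
The number of blocks of size exactly k is (#blocks of size ≥ k) − (#blocks of size ≥ k + 1), so the partition is: 1 block(s) of size 1, 1 block(s) of size 3.
In nonincreasing order the block sizes are [3, 1].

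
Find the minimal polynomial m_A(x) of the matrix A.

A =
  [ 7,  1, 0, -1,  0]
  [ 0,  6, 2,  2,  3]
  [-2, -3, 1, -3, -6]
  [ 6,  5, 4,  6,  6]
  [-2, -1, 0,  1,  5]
x^3 - 15*x^2 + 75*x - 125

The characteristic polynomial is χ_A(x) = (x - 5)^5, so the eigenvalues are known. The minimal polynomial is
  m_A(x) = Π_λ (x − λ)^{k_λ}
where k_λ is the size of the *largest* Jordan block for λ (equivalently, the smallest k with (A − λI)^k v = 0 for every generalised eigenvector v of λ).

  λ = 5: largest Jordan block has size 3, contributing (x − 5)^3

So m_A(x) = (x - 5)^3 = x^3 - 15*x^2 + 75*x - 125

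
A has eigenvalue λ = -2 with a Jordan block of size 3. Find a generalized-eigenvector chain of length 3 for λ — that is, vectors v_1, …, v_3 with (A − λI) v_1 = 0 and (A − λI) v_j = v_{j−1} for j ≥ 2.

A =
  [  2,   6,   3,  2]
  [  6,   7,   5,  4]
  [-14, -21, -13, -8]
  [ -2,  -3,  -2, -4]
A Jordan chain for λ = -2 of length 3:
v_1 = (6, 0, -12, 6)ᵀ
v_2 = (4, 6, -14, -2)ᵀ
v_3 = (1, 0, 0, 0)ᵀ

Let N = A − (-2)·I. We want v_3 with N^3 v_3 = 0 but N^2 v_3 ≠ 0; then v_{j-1} := N · v_j for j = 3, …, 2.

Pick v_3 = (1, 0, 0, 0)ᵀ.
Then v_2 = N · v_3 = (4, 6, -14, -2)ᵀ.
Then v_1 = N · v_2 = (6, 0, -12, 6)ᵀ.

Sanity check: (A − (-2)·I) v_1 = (0, 0, 0, 0)ᵀ = 0. ✓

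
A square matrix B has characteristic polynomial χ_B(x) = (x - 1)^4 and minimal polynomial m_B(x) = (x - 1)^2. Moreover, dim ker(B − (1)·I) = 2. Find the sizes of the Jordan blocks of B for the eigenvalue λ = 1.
Block sizes for λ = 1: [2, 2]

Step 1 — from the characteristic polynomial, algebraic multiplicity of λ = 1 is 4. From dim ker(B − (1)·I) = 2, there are exactly 2 Jordan blocks for λ = 1.
Step 2 — from the minimal polynomial, the factor (x − 1)^2 tells us the largest block for λ = 1 has size 2.
Step 3 — with total size 4, 2 blocks, and largest block 2, the block sizes (in nonincreasing order) are [2, 2].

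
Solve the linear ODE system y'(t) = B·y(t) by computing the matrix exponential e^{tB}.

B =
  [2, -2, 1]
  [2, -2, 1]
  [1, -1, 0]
e^{tB} =
  [t^2/2 + 2*t + 1, -t^2/2 - 2*t, t]
  [t^2/2 + 2*t, -t^2/2 - 2*t + 1, t]
  [t, -t, 1]

Strategy: write B = P · J · P⁻¹ where J is a Jordan canonical form, so e^{tB} = P · e^{tJ} · P⁻¹, and e^{tJ} can be computed block-by-block.

B has Jordan form
J =
  [0, 1, 0]
  [0, 0, 1]
  [0, 0, 0]
(up to reordering of blocks).

Per-block formulas:
  For a 3×3 Jordan block J_3(0): exp(t · J_3(0)) = e^(0t)·(I + t·N + (t^2/2)·N^2), where N is the 3×3 nilpotent shift.

After assembling e^{tJ} and conjugating by P, we get:

e^{tB} =
  [t^2/2 + 2*t + 1, -t^2/2 - 2*t, t]
  [t^2/2 + 2*t, -t^2/2 - 2*t + 1, t]
  [t, -t, 1]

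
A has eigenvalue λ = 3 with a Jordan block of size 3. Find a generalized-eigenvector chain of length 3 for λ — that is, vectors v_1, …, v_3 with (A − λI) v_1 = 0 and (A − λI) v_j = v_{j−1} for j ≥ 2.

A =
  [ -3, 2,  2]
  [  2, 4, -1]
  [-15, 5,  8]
A Jordan chain for λ = 3 of length 3:
v_1 = (10, 5, 25)ᵀ
v_2 = (-6, 2, -15)ᵀ
v_3 = (1, 0, 0)ᵀ

Let N = A − (3)·I. We want v_3 with N^3 v_3 = 0 but N^2 v_3 ≠ 0; then v_{j-1} := N · v_j for j = 3, …, 2.

Pick v_3 = (1, 0, 0)ᵀ.
Then v_2 = N · v_3 = (-6, 2, -15)ᵀ.
Then v_1 = N · v_2 = (10, 5, 25)ᵀ.

Sanity check: (A − (3)·I) v_1 = (0, 0, 0)ᵀ = 0. ✓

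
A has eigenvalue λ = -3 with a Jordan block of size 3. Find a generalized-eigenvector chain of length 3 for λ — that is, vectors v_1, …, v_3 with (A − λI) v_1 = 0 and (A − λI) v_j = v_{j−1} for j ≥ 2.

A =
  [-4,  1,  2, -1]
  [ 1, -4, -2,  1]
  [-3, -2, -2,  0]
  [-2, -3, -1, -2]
A Jordan chain for λ = -3 of length 3:
v_1 = (-2, 2, -2, 0)ᵀ
v_2 = (-1, 1, -3, -2)ᵀ
v_3 = (1, 0, 0, 0)ᵀ

Let N = A − (-3)·I. We want v_3 with N^3 v_3 = 0 but N^2 v_3 ≠ 0; then v_{j-1} := N · v_j for j = 3, …, 2.

Pick v_3 = (1, 0, 0, 0)ᵀ.
Then v_2 = N · v_3 = (-1, 1, -3, -2)ᵀ.
Then v_1 = N · v_2 = (-2, 2, -2, 0)ᵀ.

Sanity check: (A − (-3)·I) v_1 = (0, 0, 0, 0)ᵀ = 0. ✓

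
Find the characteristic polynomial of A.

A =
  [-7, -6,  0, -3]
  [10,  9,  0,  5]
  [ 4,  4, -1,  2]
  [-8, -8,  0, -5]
x^4 + 4*x^3 + 6*x^2 + 4*x + 1

Expanding det(x·I − A) (e.g. by cofactor expansion or by noting that A is similar to its Jordan form J, which has the same characteristic polynomial as A) gives
  χ_A(x) = x^4 + 4*x^3 + 6*x^2 + 4*x + 1
which factors as (x + 1)^4. The eigenvalues (with algebraic multiplicities) are λ = -1 with multiplicity 4.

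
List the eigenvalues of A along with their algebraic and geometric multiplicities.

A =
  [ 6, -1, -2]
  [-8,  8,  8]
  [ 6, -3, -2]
λ = 4: alg = 3, geom = 2

Step 1 — factor the characteristic polynomial to read off the algebraic multiplicities:
  χ_A(x) = (x - 4)^3

Step 2 — compute geometric multiplicities via the rank-nullity identity g(λ) = n − rank(A − λI):
  rank(A − (4)·I) = 1, so dim ker(A − (4)·I) = n − 1 = 2

Summary:
  λ = 4: algebraic multiplicity = 3, geometric multiplicity = 2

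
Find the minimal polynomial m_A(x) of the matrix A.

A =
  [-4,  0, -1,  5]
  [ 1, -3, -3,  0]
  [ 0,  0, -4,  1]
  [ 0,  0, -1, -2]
x^4 + 13*x^3 + 63*x^2 + 135*x + 108

The characteristic polynomial is χ_A(x) = (x + 3)^3*(x + 4), so the eigenvalues are known. The minimal polynomial is
  m_A(x) = Π_λ (x − λ)^{k_λ}
where k_λ is the size of the *largest* Jordan block for λ (equivalently, the smallest k with (A − λI)^k v = 0 for every generalised eigenvector v of λ).

  λ = -4: largest Jordan block has size 1, contributing (x + 4)
  λ = -3: largest Jordan block has size 3, contributing (x + 3)^3

So m_A(x) = (x + 3)^3*(x + 4) = x^4 + 13*x^3 + 63*x^2 + 135*x + 108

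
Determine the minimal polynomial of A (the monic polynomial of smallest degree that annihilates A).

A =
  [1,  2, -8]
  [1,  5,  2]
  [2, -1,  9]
x^3 - 15*x^2 + 75*x - 125

The characteristic polynomial is χ_A(x) = (x - 5)^3, so the eigenvalues are known. The minimal polynomial is
  m_A(x) = Π_λ (x − λ)^{k_λ}
where k_λ is the size of the *largest* Jordan block for λ (equivalently, the smallest k with (A − λI)^k v = 0 for every generalised eigenvector v of λ).

  λ = 5: largest Jordan block has size 3, contributing (x − 5)^3

So m_A(x) = (x - 5)^3 = x^3 - 15*x^2 + 75*x - 125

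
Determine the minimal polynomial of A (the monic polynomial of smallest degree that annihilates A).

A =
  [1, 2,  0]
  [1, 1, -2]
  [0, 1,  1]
x^3 - 3*x^2 + 3*x - 1

The characteristic polynomial is χ_A(x) = (x - 1)^3, so the eigenvalues are known. The minimal polynomial is
  m_A(x) = Π_λ (x − λ)^{k_λ}
where k_λ is the size of the *largest* Jordan block for λ (equivalently, the smallest k with (A − λI)^k v = 0 for every generalised eigenvector v of λ).

  λ = 1: largest Jordan block has size 3, contributing (x − 1)^3

So m_A(x) = (x - 1)^3 = x^3 - 3*x^2 + 3*x - 1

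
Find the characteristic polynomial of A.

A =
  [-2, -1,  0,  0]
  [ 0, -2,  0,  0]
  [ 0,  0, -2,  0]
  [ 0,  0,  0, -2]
x^4 + 8*x^3 + 24*x^2 + 32*x + 16

Expanding det(x·I − A) (e.g. by cofactor expansion or by noting that A is similar to its Jordan form J, which has the same characteristic polynomial as A) gives
  χ_A(x) = x^4 + 8*x^3 + 24*x^2 + 32*x + 16
which factors as (x + 2)^4. The eigenvalues (with algebraic multiplicities) are λ = -2 with multiplicity 4.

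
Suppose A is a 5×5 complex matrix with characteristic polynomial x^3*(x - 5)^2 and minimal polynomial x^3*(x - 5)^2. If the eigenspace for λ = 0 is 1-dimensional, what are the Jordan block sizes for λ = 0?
Block sizes for λ = 0: [3]

Step 1 — from the characteristic polynomial, algebraic multiplicity of λ = 0 is 3. From dim ker(A − (0)·I) = 1, there are exactly 1 Jordan blocks for λ = 0.
Step 2 — from the minimal polynomial, the factor (x − 0)^3 tells us the largest block for λ = 0 has size 3.
Step 3 — with total size 3, 1 blocks, and largest block 3, the block sizes (in nonincreasing order) are [3].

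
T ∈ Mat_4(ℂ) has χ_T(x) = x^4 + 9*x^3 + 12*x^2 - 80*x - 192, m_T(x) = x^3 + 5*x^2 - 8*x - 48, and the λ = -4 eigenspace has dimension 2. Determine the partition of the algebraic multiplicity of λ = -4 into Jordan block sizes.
Block sizes for λ = -4: [2, 1]

Step 1 — from the characteristic polynomial, algebraic multiplicity of λ = -4 is 3. From dim ker(T − (-4)·I) = 2, there are exactly 2 Jordan blocks for λ = -4.
Step 2 — from the minimal polynomial, the factor (x + 4)^2 tells us the largest block for λ = -4 has size 2.
Step 3 — with total size 3, 2 blocks, and largest block 2, the block sizes (in nonincreasing order) are [2, 1].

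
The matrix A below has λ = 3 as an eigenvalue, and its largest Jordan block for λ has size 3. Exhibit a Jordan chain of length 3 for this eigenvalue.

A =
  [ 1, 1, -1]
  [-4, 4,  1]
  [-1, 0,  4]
A Jordan chain for λ = 3 of length 3:
v_1 = (1, 3, 1)ᵀ
v_2 = (-2, -4, -1)ᵀ
v_3 = (1, 0, 0)ᵀ

Let N = A − (3)·I. We want v_3 with N^3 v_3 = 0 but N^2 v_3 ≠ 0; then v_{j-1} := N · v_j for j = 3, …, 2.

Pick v_3 = (1, 0, 0)ᵀ.
Then v_2 = N · v_3 = (-2, -4, -1)ᵀ.
Then v_1 = N · v_2 = (1, 3, 1)ᵀ.

Sanity check: (A − (3)·I) v_1 = (0, 0, 0)ᵀ = 0. ✓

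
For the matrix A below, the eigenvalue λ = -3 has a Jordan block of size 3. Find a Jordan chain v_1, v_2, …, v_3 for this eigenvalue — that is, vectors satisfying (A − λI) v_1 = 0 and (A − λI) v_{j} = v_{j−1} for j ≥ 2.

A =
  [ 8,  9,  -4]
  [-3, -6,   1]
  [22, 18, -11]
A Jordan chain for λ = -3 of length 3:
v_1 = (6, -2, 12)ᵀ
v_2 = (11, -3, 22)ᵀ
v_3 = (1, 0, 0)ᵀ

Let N = A − (-3)·I. We want v_3 with N^3 v_3 = 0 but N^2 v_3 ≠ 0; then v_{j-1} := N · v_j for j = 3, …, 2.

Pick v_3 = (1, 0, 0)ᵀ.
Then v_2 = N · v_3 = (11, -3, 22)ᵀ.
Then v_1 = N · v_2 = (6, -2, 12)ᵀ.

Sanity check: (A − (-3)·I) v_1 = (0, 0, 0)ᵀ = 0. ✓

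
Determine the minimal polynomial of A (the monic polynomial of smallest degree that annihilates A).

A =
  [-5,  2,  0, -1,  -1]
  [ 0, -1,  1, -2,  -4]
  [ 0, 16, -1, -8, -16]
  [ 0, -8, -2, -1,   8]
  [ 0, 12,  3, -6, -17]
x^3 + 15*x^2 + 75*x + 125

The characteristic polynomial is χ_A(x) = (x + 5)^5, so the eigenvalues are known. The minimal polynomial is
  m_A(x) = Π_λ (x − λ)^{k_λ}
where k_λ is the size of the *largest* Jordan block for λ (equivalently, the smallest k with (A − λI)^k v = 0 for every generalised eigenvector v of λ).

  λ = -5: largest Jordan block has size 3, contributing (x + 5)^3

So m_A(x) = (x + 5)^3 = x^3 + 15*x^2 + 75*x + 125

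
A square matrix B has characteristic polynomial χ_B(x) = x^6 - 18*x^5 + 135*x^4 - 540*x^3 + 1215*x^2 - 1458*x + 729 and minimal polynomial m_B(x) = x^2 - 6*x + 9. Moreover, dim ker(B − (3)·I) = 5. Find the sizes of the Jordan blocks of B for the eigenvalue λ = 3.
Block sizes for λ = 3: [2, 1, 1, 1, 1]

Step 1 — from the characteristic polynomial, algebraic multiplicity of λ = 3 is 6. From dim ker(B − (3)·I) = 5, there are exactly 5 Jordan blocks for λ = 3.
Step 2 — from the minimal polynomial, the factor (x − 3)^2 tells us the largest block for λ = 3 has size 2.
Step 3 — with total size 6, 5 blocks, and largest block 2, the block sizes (in nonincreasing order) are [2, 1, 1, 1, 1].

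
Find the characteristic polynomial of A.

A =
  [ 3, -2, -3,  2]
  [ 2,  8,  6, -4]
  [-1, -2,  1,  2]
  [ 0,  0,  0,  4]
x^4 - 16*x^3 + 96*x^2 - 256*x + 256

Expanding det(x·I − A) (e.g. by cofactor expansion or by noting that A is similar to its Jordan form J, which has the same characteristic polynomial as A) gives
  χ_A(x) = x^4 - 16*x^3 + 96*x^2 - 256*x + 256
which factors as (x - 4)^4. The eigenvalues (with algebraic multiplicities) are λ = 4 with multiplicity 4.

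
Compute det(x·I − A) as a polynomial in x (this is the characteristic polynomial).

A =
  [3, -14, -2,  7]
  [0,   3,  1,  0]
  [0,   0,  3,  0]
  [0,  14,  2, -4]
x^4 - 5*x^3 - 9*x^2 + 81*x - 108

Expanding det(x·I − A) (e.g. by cofactor expansion or by noting that A is similar to its Jordan form J, which has the same characteristic polynomial as A) gives
  χ_A(x) = x^4 - 5*x^3 - 9*x^2 + 81*x - 108
which factors as (x - 3)^3*(x + 4). The eigenvalues (with algebraic multiplicities) are λ = -4 with multiplicity 1, λ = 3 with multiplicity 3.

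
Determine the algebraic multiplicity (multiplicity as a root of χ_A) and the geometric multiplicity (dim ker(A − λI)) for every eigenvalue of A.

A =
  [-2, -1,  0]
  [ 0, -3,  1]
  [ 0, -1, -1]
λ = -2: alg = 3, geom = 1

Step 1 — factor the characteristic polynomial to read off the algebraic multiplicities:
  χ_A(x) = (x + 2)^3

Step 2 — compute geometric multiplicities via the rank-nullity identity g(λ) = n − rank(A − λI):
  rank(A − (-2)·I) = 2, so dim ker(A − (-2)·I) = n − 2 = 1

Summary:
  λ = -2: algebraic multiplicity = 3, geometric multiplicity = 1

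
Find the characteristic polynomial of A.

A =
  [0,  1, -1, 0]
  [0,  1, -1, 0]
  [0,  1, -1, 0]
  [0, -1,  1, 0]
x^4

Expanding det(x·I − A) (e.g. by cofactor expansion or by noting that A is similar to its Jordan form J, which has the same characteristic polynomial as A) gives
  χ_A(x) = x^4
which factors as x^4. The eigenvalues (with algebraic multiplicities) are λ = 0 with multiplicity 4.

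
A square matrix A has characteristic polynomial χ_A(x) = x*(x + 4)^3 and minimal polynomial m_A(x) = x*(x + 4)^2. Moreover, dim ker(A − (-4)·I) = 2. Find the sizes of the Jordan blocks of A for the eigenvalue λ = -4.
Block sizes for λ = -4: [2, 1]

Step 1 — from the characteristic polynomial, algebraic multiplicity of λ = -4 is 3. From dim ker(A − (-4)·I) = 2, there are exactly 2 Jordan blocks for λ = -4.
Step 2 — from the minimal polynomial, the factor (x + 4)^2 tells us the largest block for λ = -4 has size 2.
Step 3 — with total size 3, 2 blocks, and largest block 2, the block sizes (in nonincreasing order) are [2, 1].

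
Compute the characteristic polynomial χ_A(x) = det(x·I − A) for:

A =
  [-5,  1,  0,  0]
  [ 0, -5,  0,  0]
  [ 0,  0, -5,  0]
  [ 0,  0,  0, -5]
x^4 + 20*x^3 + 150*x^2 + 500*x + 625

Expanding det(x·I − A) (e.g. by cofactor expansion or by noting that A is similar to its Jordan form J, which has the same characteristic polynomial as A) gives
  χ_A(x) = x^4 + 20*x^3 + 150*x^2 + 500*x + 625
which factors as (x + 5)^4. The eigenvalues (with algebraic multiplicities) are λ = -5 with multiplicity 4.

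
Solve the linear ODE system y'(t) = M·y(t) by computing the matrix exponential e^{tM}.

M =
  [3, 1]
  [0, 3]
e^{tM} =
  [exp(3*t), t*exp(3*t)]
  [0, exp(3*t)]

Strategy: write M = P · J · P⁻¹ where J is a Jordan canonical form, so e^{tM} = P · e^{tJ} · P⁻¹, and e^{tJ} can be computed block-by-block.

M has Jordan form
J =
  [3, 1]
  [0, 3]
(up to reordering of blocks).

Per-block formulas:
  For a 2×2 Jordan block J_2(3): exp(t · J_2(3)) = e^(3t)·(I + t·N), where N is the 2×2 nilpotent shift.

After assembling e^{tJ} and conjugating by P, we get:

e^{tM} =
  [exp(3*t), t*exp(3*t)]
  [0, exp(3*t)]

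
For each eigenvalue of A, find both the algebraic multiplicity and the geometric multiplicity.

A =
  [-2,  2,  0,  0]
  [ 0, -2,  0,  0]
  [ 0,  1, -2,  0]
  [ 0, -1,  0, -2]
λ = -2: alg = 4, geom = 3

Step 1 — factor the characteristic polynomial to read off the algebraic multiplicities:
  χ_A(x) = (x + 2)^4

Step 2 — compute geometric multiplicities via the rank-nullity identity g(λ) = n − rank(A − λI):
  rank(A − (-2)·I) = 1, so dim ker(A − (-2)·I) = n − 1 = 3

Summary:
  λ = -2: algebraic multiplicity = 4, geometric multiplicity = 3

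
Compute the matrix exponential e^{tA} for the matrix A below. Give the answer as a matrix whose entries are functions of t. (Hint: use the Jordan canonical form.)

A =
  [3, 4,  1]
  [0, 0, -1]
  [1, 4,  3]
e^{tA} =
  [t^2*exp(2*t) + t*exp(2*t) + exp(2*t), 4*t*exp(2*t), -t^2*exp(2*t) + t*exp(2*t)]
  [-t^2*exp(2*t)/2, -2*t*exp(2*t) + exp(2*t), t^2*exp(2*t)/2 - t*exp(2*t)]
  [t^2*exp(2*t) + t*exp(2*t), 4*t*exp(2*t), -t^2*exp(2*t) + t*exp(2*t) + exp(2*t)]

Strategy: write A = P · J · P⁻¹ where J is a Jordan canonical form, so e^{tA} = P · e^{tJ} · P⁻¹, and e^{tJ} can be computed block-by-block.

A has Jordan form
J =
  [2, 1, 0]
  [0, 2, 1]
  [0, 0, 2]
(up to reordering of blocks).

Per-block formulas:
  For a 3×3 Jordan block J_3(2): exp(t · J_3(2)) = e^(2t)·(I + t·N + (t^2/2)·N^2), where N is the 3×3 nilpotent shift.

After assembling e^{tJ} and conjugating by P, we get:

e^{tA} =
  [t^2*exp(2*t) + t*exp(2*t) + exp(2*t), 4*t*exp(2*t), -t^2*exp(2*t) + t*exp(2*t)]
  [-t^2*exp(2*t)/2, -2*t*exp(2*t) + exp(2*t), t^2*exp(2*t)/2 - t*exp(2*t)]
  [t^2*exp(2*t) + t*exp(2*t), 4*t*exp(2*t), -t^2*exp(2*t) + t*exp(2*t) + exp(2*t)]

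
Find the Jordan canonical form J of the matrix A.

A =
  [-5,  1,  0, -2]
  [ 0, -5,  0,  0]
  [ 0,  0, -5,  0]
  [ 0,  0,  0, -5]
J_2(-5) ⊕ J_1(-5) ⊕ J_1(-5)

The characteristic polynomial is
  det(x·I − A) = x^4 + 20*x^3 + 150*x^2 + 500*x + 625 = (x + 5)^4

Eigenvalues and multiplicities (the geometric multiplicity of λ is n − rank(A − λI), which equals the number of Jordan blocks for λ):
  λ = -5: algebraic multiplicity = 4, geometric multiplicity = 3

Determining the block sizes for each eigenvalue:
  λ = -5: 3 blocks summing to 4 forces exactly one block of size 2 and the rest size 1 → block sizes [2, 1, 1]

Assembling the blocks gives a Jordan form
J =
  [-5,  1,  0,  0]
  [ 0, -5,  0,  0]
  [ 0,  0, -5,  0]
  [ 0,  0,  0, -5]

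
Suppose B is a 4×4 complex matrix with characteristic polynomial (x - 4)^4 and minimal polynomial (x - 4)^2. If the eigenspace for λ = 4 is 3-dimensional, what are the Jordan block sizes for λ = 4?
Block sizes for λ = 4: [2, 1, 1]

Step 1 — from the characteristic polynomial, algebraic multiplicity of λ = 4 is 4. From dim ker(B − (4)·I) = 3, there are exactly 3 Jordan blocks for λ = 4.
Step 2 — from the minimal polynomial, the factor (x − 4)^2 tells us the largest block for λ = 4 has size 2.
Step 3 — with total size 4, 3 blocks, and largest block 2, the block sizes (in nonincreasing order) are [2, 1, 1].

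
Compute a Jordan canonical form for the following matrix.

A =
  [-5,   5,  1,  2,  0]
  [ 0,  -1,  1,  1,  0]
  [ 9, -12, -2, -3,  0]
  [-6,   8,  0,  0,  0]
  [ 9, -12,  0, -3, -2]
J_3(-2) ⊕ J_1(-2) ⊕ J_1(-2)

The characteristic polynomial is
  det(x·I − A) = x^5 + 10*x^4 + 40*x^3 + 80*x^2 + 80*x + 32 = (x + 2)^5

Eigenvalues and multiplicities (the geometric multiplicity of λ is n − rank(A − λI), which equals the number of Jordan blocks for λ):
  λ = -2: algebraic multiplicity = 5, geometric multiplicity = 3

Determining the block sizes for each eigenvalue:
  λ = -2: with am = 5 and gm = 3, the partition is not yet determined (e.g. several partitions of 5 into 3 parts exist). Let N = A − (-2)·I. Computing rank(N^1) = 2, rank(N^2) = 1, rank(N^3) = 0; the number of blocks of size ≥ j is rank(N^{j−1}) − rank(N^j), giving [3, 1, 1]. So we have 1 block(s) of size 3, 2 block(s) of size 1 → block sizes [3, 1, 1]

Assembling the blocks gives a Jordan form
J =
  [-2,  1,  0,  0,  0]
  [ 0, -2,  1,  0,  0]
  [ 0,  0, -2,  0,  0]
  [ 0,  0,  0, -2,  0]
  [ 0,  0,  0,  0, -2]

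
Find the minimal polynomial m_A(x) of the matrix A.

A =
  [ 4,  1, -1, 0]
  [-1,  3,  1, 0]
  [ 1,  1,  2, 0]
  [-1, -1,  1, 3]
x^3 - 9*x^2 + 27*x - 27

The characteristic polynomial is χ_A(x) = (x - 3)^4, so the eigenvalues are known. The minimal polynomial is
  m_A(x) = Π_λ (x − λ)^{k_λ}
where k_λ is the size of the *largest* Jordan block for λ (equivalently, the smallest k with (A − λI)^k v = 0 for every generalised eigenvector v of λ).

  λ = 3: largest Jordan block has size 3, contributing (x − 3)^3

So m_A(x) = (x - 3)^3 = x^3 - 9*x^2 + 27*x - 27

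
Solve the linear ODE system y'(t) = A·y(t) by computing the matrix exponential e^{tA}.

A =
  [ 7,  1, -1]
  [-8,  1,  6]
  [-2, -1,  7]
e^{tA} =
  [-t^2*exp(5*t) + 2*t*exp(5*t) + exp(5*t), -t^2*exp(5*t)/2 + t*exp(5*t), t^2*exp(5*t) - t*exp(5*t)]
  [2*t^2*exp(5*t) - 8*t*exp(5*t), t^2*exp(5*t) - 4*t*exp(5*t) + exp(5*t), -2*t^2*exp(5*t) + 6*t*exp(5*t)]
  [-2*t*exp(5*t), -t*exp(5*t), 2*t*exp(5*t) + exp(5*t)]

Strategy: write A = P · J · P⁻¹ where J is a Jordan canonical form, so e^{tA} = P · e^{tJ} · P⁻¹, and e^{tJ} can be computed block-by-block.

A has Jordan form
J =
  [5, 1, 0]
  [0, 5, 1]
  [0, 0, 5]
(up to reordering of blocks).

Per-block formulas:
  For a 3×3 Jordan block J_3(5): exp(t · J_3(5)) = e^(5t)·(I + t·N + (t^2/2)·N^2), where N is the 3×3 nilpotent shift.

After assembling e^{tJ} and conjugating by P, we get:

e^{tA} =
  [-t^2*exp(5*t) + 2*t*exp(5*t) + exp(5*t), -t^2*exp(5*t)/2 + t*exp(5*t), t^2*exp(5*t) - t*exp(5*t)]
  [2*t^2*exp(5*t) - 8*t*exp(5*t), t^2*exp(5*t) - 4*t*exp(5*t) + exp(5*t), -2*t^2*exp(5*t) + 6*t*exp(5*t)]
  [-2*t*exp(5*t), -t*exp(5*t), 2*t*exp(5*t) + exp(5*t)]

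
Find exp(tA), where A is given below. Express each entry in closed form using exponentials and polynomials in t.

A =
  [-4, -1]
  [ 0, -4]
e^{tA} =
  [exp(-4*t), -t*exp(-4*t)]
  [0, exp(-4*t)]

Strategy: write A = P · J · P⁻¹ where J is a Jordan canonical form, so e^{tA} = P · e^{tJ} · P⁻¹, and e^{tJ} can be computed block-by-block.

A has Jordan form
J =
  [-4,  1]
  [ 0, -4]
(up to reordering of blocks).

Per-block formulas:
  For a 2×2 Jordan block J_2(-4): exp(t · J_2(-4)) = e^(-4t)·(I + t·N), where N is the 2×2 nilpotent shift.

After assembling e^{tJ} and conjugating by P, we get:

e^{tA} =
  [exp(-4*t), -t*exp(-4*t)]
  [0, exp(-4*t)]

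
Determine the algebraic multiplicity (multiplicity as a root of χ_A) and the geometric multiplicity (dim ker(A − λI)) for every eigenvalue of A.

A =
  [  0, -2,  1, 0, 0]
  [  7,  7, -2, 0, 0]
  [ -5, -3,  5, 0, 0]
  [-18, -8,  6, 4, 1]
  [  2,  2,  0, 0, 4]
λ = 4: alg = 5, geom = 2

Step 1 — factor the characteristic polynomial to read off the algebraic multiplicities:
  χ_A(x) = (x - 4)^5

Step 2 — compute geometric multiplicities via the rank-nullity identity g(λ) = n − rank(A − λI):
  rank(A − (4)·I) = 3, so dim ker(A − (4)·I) = n − 3 = 2

Summary:
  λ = 4: algebraic multiplicity = 5, geometric multiplicity = 2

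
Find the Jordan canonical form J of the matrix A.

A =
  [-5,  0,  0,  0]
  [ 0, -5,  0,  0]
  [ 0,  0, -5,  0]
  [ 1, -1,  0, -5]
J_2(-5) ⊕ J_1(-5) ⊕ J_1(-5)

The characteristic polynomial is
  det(x·I − A) = x^4 + 20*x^3 + 150*x^2 + 500*x + 625 = (x + 5)^4

Eigenvalues and multiplicities (the geometric multiplicity of λ is n − rank(A − λI), which equals the number of Jordan blocks for λ):
  λ = -5: algebraic multiplicity = 4, geometric multiplicity = 3

Determining the block sizes for each eigenvalue:
  λ = -5: 3 blocks summing to 4 forces exactly one block of size 2 and the rest size 1 → block sizes [2, 1, 1]

Assembling the blocks gives a Jordan form
J =
  [-5,  1,  0,  0]
  [ 0, -5,  0,  0]
  [ 0,  0, -5,  0]
  [ 0,  0,  0, -5]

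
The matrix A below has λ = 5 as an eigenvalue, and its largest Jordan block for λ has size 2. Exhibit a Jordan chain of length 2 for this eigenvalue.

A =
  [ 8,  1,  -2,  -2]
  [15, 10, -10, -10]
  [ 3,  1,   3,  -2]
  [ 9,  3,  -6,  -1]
A Jordan chain for λ = 5 of length 2:
v_1 = (3, 15, 3, 9)ᵀ
v_2 = (1, 0, 0, 0)ᵀ

Let N = A − (5)·I. We want v_2 with N^2 v_2 = 0 but N^1 v_2 ≠ 0; then v_{j-1} := N · v_j for j = 2, …, 2.

Pick v_2 = (1, 0, 0, 0)ᵀ.
Then v_1 = N · v_2 = (3, 15, 3, 9)ᵀ.

Sanity check: (A − (5)·I) v_1 = (0, 0, 0, 0)ᵀ = 0. ✓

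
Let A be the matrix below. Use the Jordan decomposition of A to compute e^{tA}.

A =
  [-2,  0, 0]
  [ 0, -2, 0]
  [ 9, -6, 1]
e^{tA} =
  [exp(-2*t), 0, 0]
  [0, exp(-2*t), 0]
  [3*exp(t) - 3*exp(-2*t), -2*exp(t) + 2*exp(-2*t), exp(t)]

Strategy: write A = P · J · P⁻¹ where J is a Jordan canonical form, so e^{tA} = P · e^{tJ} · P⁻¹, and e^{tJ} can be computed block-by-block.

A has Jordan form
J =
  [-2,  0, 0]
  [ 0, -2, 0]
  [ 0,  0, 1]
(up to reordering of blocks).

Per-block formulas:
  For a 1×1 block at λ = 1: exp(t · [1]) = [e^(1t)].
  For a 1×1 block at λ = -2: exp(t · [-2]) = [e^(-2t)].

After assembling e^{tJ} and conjugating by P, we get:

e^{tA} =
  [exp(-2*t), 0, 0]
  [0, exp(-2*t), 0]
  [3*exp(t) - 3*exp(-2*t), -2*exp(t) + 2*exp(-2*t), exp(t)]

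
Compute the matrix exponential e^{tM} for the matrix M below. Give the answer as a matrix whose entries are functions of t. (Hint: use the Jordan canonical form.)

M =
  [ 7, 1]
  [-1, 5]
e^{tM} =
  [t*exp(6*t) + exp(6*t), t*exp(6*t)]
  [-t*exp(6*t), -t*exp(6*t) + exp(6*t)]

Strategy: write M = P · J · P⁻¹ where J is a Jordan canonical form, so e^{tM} = P · e^{tJ} · P⁻¹, and e^{tJ} can be computed block-by-block.

M has Jordan form
J =
  [6, 1]
  [0, 6]
(up to reordering of blocks).

Per-block formulas:
  For a 2×2 Jordan block J_2(6): exp(t · J_2(6)) = e^(6t)·(I + t·N), where N is the 2×2 nilpotent shift.

After assembling e^{tJ} and conjugating by P, we get:

e^{tM} =
  [t*exp(6*t) + exp(6*t), t*exp(6*t)]
  [-t*exp(6*t), -t*exp(6*t) + exp(6*t)]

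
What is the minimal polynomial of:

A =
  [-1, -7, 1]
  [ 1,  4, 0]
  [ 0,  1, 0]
x^3 - 3*x^2 + 3*x - 1

The characteristic polynomial is χ_A(x) = (x - 1)^3, so the eigenvalues are known. The minimal polynomial is
  m_A(x) = Π_λ (x − λ)^{k_λ}
where k_λ is the size of the *largest* Jordan block for λ (equivalently, the smallest k with (A − λI)^k v = 0 for every generalised eigenvector v of λ).

  λ = 1: largest Jordan block has size 3, contributing (x − 1)^3

So m_A(x) = (x - 1)^3 = x^3 - 3*x^2 + 3*x - 1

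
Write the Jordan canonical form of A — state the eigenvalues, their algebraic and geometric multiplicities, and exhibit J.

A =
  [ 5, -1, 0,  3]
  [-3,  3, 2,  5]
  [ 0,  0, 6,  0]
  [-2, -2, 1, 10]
J_3(6) ⊕ J_1(6)

The characteristic polynomial is
  det(x·I − A) = x^4 - 24*x^3 + 216*x^2 - 864*x + 1296 = (x - 6)^4

Eigenvalues and multiplicities (the geometric multiplicity of λ is n − rank(A − λI), which equals the number of Jordan blocks for λ):
  λ = 6: algebraic multiplicity = 4, geometric multiplicity = 2

Determining the block sizes for each eigenvalue:
  λ = 6: with am = 4 and gm = 2, the partition is not yet determined (e.g. several partitions of 4 into 2 parts exist). Let N = A − (6)·I. Computing rank(N^1) = 2, rank(N^2) = 1, rank(N^3) = 0; the number of blocks of size ≥ j is rank(N^{j−1}) − rank(N^j), giving [2, 1, 1]. So we have 1 block(s) of size 3, 1 block(s) of size 1 → block sizes [3, 1]

Assembling the blocks gives a Jordan form
J =
  [6, 1, 0, 0]
  [0, 6, 1, 0]
  [0, 0, 6, 0]
  [0, 0, 0, 6]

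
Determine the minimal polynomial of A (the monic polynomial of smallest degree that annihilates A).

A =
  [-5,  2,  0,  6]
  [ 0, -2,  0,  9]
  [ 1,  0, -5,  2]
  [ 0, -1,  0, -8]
x^2 + 10*x + 25

The characteristic polynomial is χ_A(x) = (x + 5)^4, so the eigenvalues are known. The minimal polynomial is
  m_A(x) = Π_λ (x − λ)^{k_λ}
where k_λ is the size of the *largest* Jordan block for λ (equivalently, the smallest k with (A − λI)^k v = 0 for every generalised eigenvector v of λ).

  λ = -5: largest Jordan block has size 2, contributing (x + 5)^2

So m_A(x) = (x + 5)^2 = x^2 + 10*x + 25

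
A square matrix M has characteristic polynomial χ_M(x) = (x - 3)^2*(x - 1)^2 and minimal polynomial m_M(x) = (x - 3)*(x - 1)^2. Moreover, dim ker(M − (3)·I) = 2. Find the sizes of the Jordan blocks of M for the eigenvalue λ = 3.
Block sizes for λ = 3: [1, 1]

Step 1 — from the characteristic polynomial, algebraic multiplicity of λ = 3 is 2. From dim ker(M − (3)·I) = 2, there are exactly 2 Jordan blocks for λ = 3.
Step 2 — from the minimal polynomial, the factor (x − 3) tells us the largest block for λ = 3 has size 1.
Step 3 — with total size 2, 2 blocks, and largest block 1, the block sizes (in nonincreasing order) are [1, 1].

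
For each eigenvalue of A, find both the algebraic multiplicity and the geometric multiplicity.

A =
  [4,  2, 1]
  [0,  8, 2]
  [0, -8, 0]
λ = 4: alg = 3, geom = 2

Step 1 — factor the characteristic polynomial to read off the algebraic multiplicities:
  χ_A(x) = (x - 4)^3

Step 2 — compute geometric multiplicities via the rank-nullity identity g(λ) = n − rank(A − λI):
  rank(A − (4)·I) = 1, so dim ker(A − (4)·I) = n − 1 = 2

Summary:
  λ = 4: algebraic multiplicity = 3, geometric multiplicity = 2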